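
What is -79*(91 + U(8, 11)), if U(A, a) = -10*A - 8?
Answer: -237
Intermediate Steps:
U(A, a) = -8 - 10*A
-79*(91 + U(8, 11)) = -79*(91 + (-8 - 10*8)) = -79*(91 + (-8 - 80)) = -79*(91 - 88) = -79*3 = -237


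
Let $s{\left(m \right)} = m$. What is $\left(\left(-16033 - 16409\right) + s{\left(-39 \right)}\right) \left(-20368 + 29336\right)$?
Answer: $-291289608$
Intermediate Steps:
$\left(\left(-16033 - 16409\right) + s{\left(-39 \right)}\right) \left(-20368 + 29336\right) = \left(\left(-16033 - 16409\right) - 39\right) \left(-20368 + 29336\right) = \left(\left(-16033 - 16409\right) - 39\right) 8968 = \left(-32442 - 39\right) 8968 = \left(-32481\right) 8968 = -291289608$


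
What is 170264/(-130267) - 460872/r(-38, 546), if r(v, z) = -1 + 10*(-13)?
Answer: 60014108240/17064977 ≈ 3516.8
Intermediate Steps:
r(v, z) = -131 (r(v, z) = -1 - 130 = -131)
170264/(-130267) - 460872/r(-38, 546) = 170264/(-130267) - 460872/(-131) = 170264*(-1/130267) - 460872*(-1/131) = -170264/130267 + 460872/131 = 60014108240/17064977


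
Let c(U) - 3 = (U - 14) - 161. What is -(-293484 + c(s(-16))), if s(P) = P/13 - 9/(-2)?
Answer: 7634971/26 ≈ 2.9365e+5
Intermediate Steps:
s(P) = 9/2 + P/13 (s(P) = P*(1/13) - 9*(-1/2) = P/13 + 9/2 = 9/2 + P/13)
c(U) = -172 + U (c(U) = 3 + ((U - 14) - 161) = 3 + ((-14 + U) - 161) = 3 + (-175 + U) = -172 + U)
-(-293484 + c(s(-16))) = -(-293484 + (-172 + (9/2 + (1/13)*(-16)))) = -(-293484 + (-172 + (9/2 - 16/13))) = -(-293484 + (-172 + 85/26)) = -(-293484 - 4387/26) = -1*(-7634971/26) = 7634971/26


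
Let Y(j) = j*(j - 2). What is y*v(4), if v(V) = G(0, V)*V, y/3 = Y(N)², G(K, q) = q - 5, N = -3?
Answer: -2700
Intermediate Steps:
G(K, q) = -5 + q
Y(j) = j*(-2 + j)
y = 675 (y = 3*(-3*(-2 - 3))² = 3*(-3*(-5))² = 3*15² = 3*225 = 675)
v(V) = V*(-5 + V) (v(V) = (-5 + V)*V = V*(-5 + V))
y*v(4) = 675*(4*(-5 + 4)) = 675*(4*(-1)) = 675*(-4) = -2700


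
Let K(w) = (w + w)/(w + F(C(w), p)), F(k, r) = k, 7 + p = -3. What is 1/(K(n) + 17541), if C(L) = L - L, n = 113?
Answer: 1/17543 ≈ 5.7003e-5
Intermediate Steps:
p = -10 (p = -7 - 3 = -10)
C(L) = 0
K(w) = 2 (K(w) = (w + w)/(w + 0) = (2*w)/w = 2)
1/(K(n) + 17541) = 1/(2 + 17541) = 1/17543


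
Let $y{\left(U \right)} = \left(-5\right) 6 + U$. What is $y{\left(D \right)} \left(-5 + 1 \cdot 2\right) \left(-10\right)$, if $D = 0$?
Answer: $-900$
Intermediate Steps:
$y{\left(U \right)} = -30 + U$
$y{\left(D \right)} \left(-5 + 1 \cdot 2\right) \left(-10\right) = \left(-30 + 0\right) \left(-5 + 1 \cdot 2\right) \left(-10\right) = - 30 \left(-5 + 2\right) \left(-10\right) = \left(-30\right) \left(-3\right) \left(-10\right) = 90 \left(-10\right) = -900$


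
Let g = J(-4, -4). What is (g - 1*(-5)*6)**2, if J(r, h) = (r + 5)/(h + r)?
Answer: 57121/64 ≈ 892.52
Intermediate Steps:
J(r, h) = (5 + r)/(h + r)
g = -1/8 (g = (5 - 4)/(-4 - 4) = 1/(-8) = -1/8*1 = -1/8 ≈ -0.12500)
(g - 1*(-5)*6)**2 = (-1/8 - 1*(-5)*6)**2 = (-1/8 + 5*6)**2 = (-1/8 + 30)**2 = (239/8)**2 = 57121/64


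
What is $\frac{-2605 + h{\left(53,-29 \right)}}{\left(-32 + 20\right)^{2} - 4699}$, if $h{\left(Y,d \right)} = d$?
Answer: $\frac{2634}{4555} \approx 0.57827$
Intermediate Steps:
$\frac{-2605 + h{\left(53,-29 \right)}}{\left(-32 + 20\right)^{2} - 4699} = \frac{-2605 - 29}{\left(-32 + 20\right)^{2} - 4699} = - \frac{2634}{\left(-12\right)^{2} - 4699} = - \frac{2634}{144 - 4699} = - \frac{2634}{-4555} = \left(-2634\right) \left(- \frac{1}{4555}\right) = \frac{2634}{4555}$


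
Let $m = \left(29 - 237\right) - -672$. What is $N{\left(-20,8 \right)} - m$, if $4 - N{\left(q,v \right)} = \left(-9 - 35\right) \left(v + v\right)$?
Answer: $244$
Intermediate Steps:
$N{\left(q,v \right)} = 4 + 88 v$ ($N{\left(q,v \right)} = 4 - \left(-9 - 35\right) \left(v + v\right) = 4 - - 44 \cdot 2 v = 4 - - 88 v = 4 + 88 v$)
$m = 464$ ($m = -208 + 672 = 464$)
$N{\left(-20,8 \right)} - m = \left(4 + 88 \cdot 8\right) - 464 = \left(4 + 704\right) - 464 = 708 - 464 = 244$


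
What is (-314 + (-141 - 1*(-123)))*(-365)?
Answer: 121180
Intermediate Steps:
(-314 + (-141 - 1*(-123)))*(-365) = (-314 + (-141 + 123))*(-365) = (-314 - 18)*(-365) = -332*(-365) = 121180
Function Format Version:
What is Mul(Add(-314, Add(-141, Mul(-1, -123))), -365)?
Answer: 121180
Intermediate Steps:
Mul(Add(-314, Add(-141, Mul(-1, -123))), -365) = Mul(Add(-314, Add(-141, 123)), -365) = Mul(Add(-314, -18), -365) = Mul(-332, -365) = 121180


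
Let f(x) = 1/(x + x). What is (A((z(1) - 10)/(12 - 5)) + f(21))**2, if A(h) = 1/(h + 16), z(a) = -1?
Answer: 156025/17994564 ≈ 0.0086707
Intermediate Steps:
f(x) = 1/(2*x)
A(h) = 1/(16 + h)
(A((z(1) - 10)/(12 - 5)) + f(21))**2 = (1/(16 + (-1 - 10)/(12 - 5)) + (1/2)/21)**2 = (1/(16 - 11/7) + (1/2)*(1/21))**2 = (1/(16 - 11*1/7) + 1/42)**2 = (1/(16 - 11/7) + 1/42)**2 = (1/(101/7) + 1/42)**2 = (7/101 + 1/42)**2 = (395/4242)**2 = 156025/17994564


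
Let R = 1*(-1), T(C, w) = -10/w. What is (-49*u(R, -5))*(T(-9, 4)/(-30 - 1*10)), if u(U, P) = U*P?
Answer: -245/16 ≈ -15.313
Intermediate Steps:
R = -1
u(U, P) = P*U
(-49*u(R, -5))*(T(-9, 4)/(-30 - 1*10)) = (-(-245)*(-1))*((-10/4)/(-30 - 1*10)) = (-49*5)*((-10*¼)/(-30 - 10)) = -(-1225)/(2*(-40)) = -(-1225)*(-1)/(2*40) = -245*1/16 = -245/16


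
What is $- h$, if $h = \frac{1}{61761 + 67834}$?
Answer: $- \frac{1}{129595} \approx -7.7163 \cdot 10^{-6}$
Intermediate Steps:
$h = \frac{1}{129595} \approx 7.7163 \cdot 10^{-6}$
$- h = \left(-1\right) \frac{1}{129595} = - \frac{1}{129595}$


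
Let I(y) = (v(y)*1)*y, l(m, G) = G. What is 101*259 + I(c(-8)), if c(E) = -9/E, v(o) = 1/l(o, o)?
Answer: 26160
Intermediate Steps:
v(o) = 1/o
I(y) = 1 (I(y) = (1/y)*y = y/y = 1)
101*259 + I(c(-8)) = 101*259 + 1 = 26159 + 1 = 26160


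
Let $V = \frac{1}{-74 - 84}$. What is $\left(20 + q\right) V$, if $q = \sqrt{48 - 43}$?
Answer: $- \frac{10}{79} - \frac{\sqrt{5}}{158} \approx -0.14073$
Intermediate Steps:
$q = \sqrt{5} \approx 2.2361$
$V = - \frac{1}{158}$ ($V = \frac{1}{-158} = - \frac{1}{158} \approx -0.0063291$)
$\left(20 + q\right) V = \left(20 + \sqrt{5}\right) \left(- \frac{1}{158}\right) = - \frac{10}{79} - \frac{\sqrt{5}}{158}$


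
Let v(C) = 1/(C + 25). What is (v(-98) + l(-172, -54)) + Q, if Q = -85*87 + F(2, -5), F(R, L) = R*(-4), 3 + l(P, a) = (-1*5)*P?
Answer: -477859/73 ≈ -6546.0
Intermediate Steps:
v(C) = 1/(25 + C)
l(P, a) = -3 - 5*P (l(P, a) = -3 + (-1*5)*P = -3 - 5*P)
F(R, L) = -4*R
Q = -7403 (Q = -85*87 - 4*2 = -7395 - 8 = -7403)
(v(-98) + l(-172, -54)) + Q = (1/(25 - 98) + (-3 - 5*(-172))) - 7403 = (1/(-73) + (-3 + 860)) - 7403 = (-1/73 + 857) - 7403 = 62560/73 - 7403 = -477859/73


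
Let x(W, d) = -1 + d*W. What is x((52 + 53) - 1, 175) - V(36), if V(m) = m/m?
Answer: 18198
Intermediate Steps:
x(W, d) = -1 + W*d
V(m) = 1
x((52 + 53) - 1, 175) - V(36) = (-1 + ((52 + 53) - 1)*175) - 1*1 = (-1 + (105 - 1)*175) - 1 = (-1 + 104*175) - 1 = (-1 + 18200) - 1 = 18199 - 1 = 18198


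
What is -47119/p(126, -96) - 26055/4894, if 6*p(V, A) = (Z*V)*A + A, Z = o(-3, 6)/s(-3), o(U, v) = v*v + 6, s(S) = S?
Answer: -482779913/69024976 ≈ -6.9943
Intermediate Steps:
o(U, v) = 6 + v**2 (o(U, v) = v**2 + 6 = 6 + v**2)
Z = -14 (Z = (6 + 6**2)/(-3) = (6 + 36)*(-1/3) = 42*(-1/3) = -14)
p(V, A) = A/6 - 7*A*V/3 (p(V, A) = ((-14*V)*A + A)/6 = (-14*A*V + A)/6 = (A - 14*A*V)/6 = A/6 - 7*A*V/3)
-47119/p(126, -96) - 26055/4894 = -47119*(-1/(16*(1 - 14*126))) - 26055/4894 = -47119*(-1/(16*(1 - 1764))) - 26055*1/4894 = -47119/((1/6)*(-96)*(-1763)) - 26055/4894 = -47119/28208 - 26055/4894 = -482779913/69024976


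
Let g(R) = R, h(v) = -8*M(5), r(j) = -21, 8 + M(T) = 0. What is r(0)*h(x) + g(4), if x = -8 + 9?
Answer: -1340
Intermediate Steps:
x = 1
M(T) = -8 (M(T) = -8 + 0 = -8)
h(v) = 64 (h(v) = -8*(-8) = 64)
r(0)*h(x) + g(4) = -21*64 + 4 = -1344 + 4 = -1340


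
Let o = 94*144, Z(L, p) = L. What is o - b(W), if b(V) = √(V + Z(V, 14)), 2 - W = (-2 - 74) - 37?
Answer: 13536 - √230 ≈ 13521.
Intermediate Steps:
o = 13536
W = 115 (W = 2 - ((-2 - 74) - 37) = 2 - (-76 - 37) = 2 - 1*(-113) = 2 + 113 = 115)
b(V) = √2*√V (b(V) = √(V + V) = √(2*V) = √2*√V)
o - b(W) = 13536 - √2*√115 = 13536 - √230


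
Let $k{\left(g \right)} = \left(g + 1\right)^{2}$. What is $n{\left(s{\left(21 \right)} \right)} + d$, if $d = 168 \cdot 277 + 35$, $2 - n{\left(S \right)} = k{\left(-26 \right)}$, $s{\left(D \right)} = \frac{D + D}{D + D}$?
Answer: $45948$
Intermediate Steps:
$s{\left(D \right)} = 1$ ($s{\left(D \right)} = \frac{2 D}{2 D} = 2 D \frac{1}{2 D} = 1$)
$k{\left(g \right)} = \left(1 + g\right)^{2}$
$n{\left(S \right)} = -623$ ($n{\left(S \right)} = 2 - \left(1 - 26\right)^{2} = 2 - \left(-25\right)^{2} = 2 - 625 = -623$)
$d = 46571$ ($d = 46536 + 35 = 46571$)
$n{\left(s{\left(21 \right)} \right)} + d = -623 + 46571 = 45948$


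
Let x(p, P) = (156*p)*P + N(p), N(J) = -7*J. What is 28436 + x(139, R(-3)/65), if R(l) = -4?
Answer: 130643/5 ≈ 26129.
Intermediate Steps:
x(p, P) = -7*p + 156*P*p (x(p, P) = (156*p)*P - 7*p = 156*P*p - 7*p = -7*p + 156*P*p)
28436 + x(139, R(-3)/65) = 28436 + 139*(-7 + 156*(-4/65)) = 28436 + 139*(-7 - 48/5) = 28436 + 139*(-83/5) = 28436 - 11537/5 = 130643/5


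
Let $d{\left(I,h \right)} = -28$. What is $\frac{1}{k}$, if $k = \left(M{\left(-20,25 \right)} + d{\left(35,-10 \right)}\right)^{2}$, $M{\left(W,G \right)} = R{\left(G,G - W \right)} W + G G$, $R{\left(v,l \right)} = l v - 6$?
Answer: $\frac{1}{474499089} \approx 2.1075 \cdot 10^{-9}$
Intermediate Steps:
$R{\left(v,l \right)} = -6 + l v$
$M{\left(W,G \right)} = G^{2} + W \left(-6 + G \left(G - W\right)\right)$ ($M{\left(W,G \right)} = \left(-6 + \left(G - W\right) G\right) W + G G = \left(-6 + G \left(G - W\right)\right) W + G^{2} = W \left(-6 + G \left(G - W\right)\right) + G^{2} = G^{2} + W \left(-6 + G \left(G - W\right)\right)$)
$k = 474499089$ ($k = \left(\left(25^{2} - 20 \left(-6 + 25 \left(25 - -20\right)\right)\right) - 28\right)^{2} = \left(\left(625 - 20 \left(-6 + 25 \left(25 + 20\right)\right)\right) - 28\right)^{2} = \left(\left(625 - 20 \left(-6 + 25 \cdot 45\right)\right) - 28\right)^{2} = \left(\left(625 - 20 \left(-6 + 1125\right)\right) - 28\right)^{2} = \left(\left(625 - 22380\right) - 28\right)^{2} = \left(-21755 - 28\right)^{2} = \left(-21783\right)^{2} = 474499089$)
$\frac{1}{k} = \frac{1}{474499089}$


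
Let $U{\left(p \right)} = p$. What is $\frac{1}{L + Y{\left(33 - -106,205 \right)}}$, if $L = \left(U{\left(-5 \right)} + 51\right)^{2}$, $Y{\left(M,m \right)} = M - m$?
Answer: $\frac{1}{2050} \approx 0.0004878$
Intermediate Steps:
$L = 2116$ ($L = \left(-5 + 51\right)^{2} = 46^{2} = 2116$)
$\frac{1}{L + Y{\left(33 - -106,205 \right)}} = \frac{1}{2116 + \left(\left(33 - -106\right) - 205\right)} = \frac{1}{2116 + \left(\left(33 + 106\right) - 205\right)} = \frac{1}{2116 + \left(139 - 205\right)} = \frac{1}{2116 - 66} = \frac{1}{2050}$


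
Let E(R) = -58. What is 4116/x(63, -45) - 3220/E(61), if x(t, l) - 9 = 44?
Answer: 204694/1537 ≈ 133.18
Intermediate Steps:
x(t, l) = 53 (x(t, l) = 9 + 44 = 53)
4116/x(63, -45) - 3220/E(61) = 4116/53 - 3220/(-58) = 4116*(1/53) - 3220*(-1/58) = 4116/53 + 1610/29 = 204694/1537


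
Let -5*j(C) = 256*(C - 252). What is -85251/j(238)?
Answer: -426255/3584 ≈ -118.93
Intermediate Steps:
j(C) = 64512/5 - 256*C/5 (j(C) = -256*(C - 252)/5 = -256*(-252 + C)/5 = -(-64512 + 256*C)/5 = 64512/5 - 256*C/5)
-85251/j(238) = -85251/(64512/5 - 256/5*238) = -85251/(64512/5 - 60928/5) = -85251/3584/5 = -85251*5/3584 = -426255/3584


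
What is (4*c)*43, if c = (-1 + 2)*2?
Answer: 344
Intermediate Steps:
c = 2 (c = 1*2 = 2)
(4*c)*43 = (4*2)*43 = 8*43 = 344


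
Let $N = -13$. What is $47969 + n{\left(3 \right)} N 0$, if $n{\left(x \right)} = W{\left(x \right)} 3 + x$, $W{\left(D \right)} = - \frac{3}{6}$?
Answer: $47969$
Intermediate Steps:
$W{\left(D \right)} = - \frac{1}{2}$ ($W{\left(D \right)} = \left(-3\right) \frac{1}{6} = - \frac{1}{2}$)
$n{\left(x \right)} = - \frac{3}{2} + x$ ($n{\left(x \right)} = \left(- \frac{1}{2}\right) 3 + x = - \frac{3}{2} + x$)
$47969 + n{\left(3 \right)} N 0 = 47969 + \left(- \frac{3}{2} + 3\right) \left(-13\right) 0 = 47969 + \frac{3}{2} \left(-13\right) 0 = 47969 - 0 = 47969 + 0 = 47969$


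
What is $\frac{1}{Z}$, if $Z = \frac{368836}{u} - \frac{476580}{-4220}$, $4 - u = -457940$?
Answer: $\frac{24156546}{2747542993} \approx 0.0087921$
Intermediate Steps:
$u = 457944$ ($u = 4 - -457940 = 4 + 457940 = 457944$)
$Z = \frac{2747542993}{24156546}$ ($Z = \frac{368836}{457944} - \frac{476580}{-4220} = 368836 \cdot \frac{1}{457944} - - \frac{23829}{211} = \frac{92209}{114486} + \frac{23829}{211} = \frac{2747542993}{24156546} \approx 113.74$)
$\frac{1}{Z} = \frac{1}{\frac{2747542993}{24156546}} = \frac{24156546}{2747542993}$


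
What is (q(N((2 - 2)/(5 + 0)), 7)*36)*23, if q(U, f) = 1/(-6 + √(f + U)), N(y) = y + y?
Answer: -4968/29 - 828*√7/29 ≈ -246.85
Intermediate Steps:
N(y) = 2*y
q(U, f) = 1/(-6 + √(U + f))
(q(N((2 - 2)/(5 + 0)), 7)*36)*23 = (36/(-6 + √(2*((2 - 2)/(5 + 0)) + 7)))*23 = (36/(-6 + √(2*(0/5) + 7)))*23 = (36/(-6 + √(2*(0*(⅕)) + 7)))*23 = (36/(-6 + √(2*0 + 7)))*23 = (36/(-6 + √(0 + 7)))*23 = (36/(-6 + √7))*23 = 828/(-6 + √7)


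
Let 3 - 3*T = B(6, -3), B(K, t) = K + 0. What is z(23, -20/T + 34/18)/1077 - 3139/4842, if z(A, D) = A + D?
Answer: -3163351/5214834 ≈ -0.60661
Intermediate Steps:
B(K, t) = K
T = -1 (T = 1 - ⅓*6 = 1 - 2 = -1)
z(23, -20/T + 34/18)/1077 - 3139/4842 = (23 + (-20/(-1) + 34/18))/1077 - 3139/4842 = (23 + (-20*(-1) + 34*(1/18)))*(1/1077) - 3139*1/4842 = (23 + (20 + 17/9))*(1/1077) - 3139/4842 = (23 + 197/9)*(1/1077) - 3139/4842 = (404/9)*(1/1077) - 3139/4842 = 404/9693 - 3139/4842 = -3163351/5214834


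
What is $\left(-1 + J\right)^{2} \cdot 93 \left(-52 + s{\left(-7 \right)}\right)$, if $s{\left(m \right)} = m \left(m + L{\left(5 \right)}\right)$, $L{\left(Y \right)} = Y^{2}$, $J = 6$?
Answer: $-413850$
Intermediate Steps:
$s{\left(m \right)} = m \left(25 + m\right)$ ($s{\left(m \right)} = m \left(m + 5^{2}\right) = m \left(m + 25\right) = m \left(25 + m\right)$)
$\left(-1 + J\right)^{2} \cdot 93 \left(-52 + s{\left(-7 \right)}\right) = \left(-1 + 6\right)^{2} \cdot 93 \left(-52 - 7 \left(25 - 7\right)\right) = 5^{2} \cdot 93 \left(-52 - 126\right) = 25 \cdot 93 \left(-52 - 126\right) = 25 \cdot 93 \left(-178\right) = 25 \left(-16554\right) = -413850$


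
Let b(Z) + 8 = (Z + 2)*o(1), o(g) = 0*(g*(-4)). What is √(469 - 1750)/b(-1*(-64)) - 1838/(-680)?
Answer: 919/340 - I*√1281/8 ≈ 2.7029 - 4.4739*I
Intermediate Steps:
o(g) = 0 (o(g) = 0*(-4*g) = 0)
b(Z) = -8 (b(Z) = -8 + (Z + 2)*0 = -8 + (2 + Z)*0 = -8 + 0 = -8)
√(469 - 1750)/b(-1*(-64)) - 1838/(-680) = √(469 - 1750)/(-8) - 1838/(-680) = √(-1281)*(-⅛) - 1838*(-1/680) = (I*√1281)*(-⅛) + 919/340 = -I*√1281/8 + 919/340 = 919/340 - I*√1281/8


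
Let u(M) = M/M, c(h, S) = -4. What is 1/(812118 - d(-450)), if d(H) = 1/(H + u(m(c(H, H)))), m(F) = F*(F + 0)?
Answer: 449/364640983 ≈ 1.2313e-6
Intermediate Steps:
m(F) = F² (m(F) = F*F = F²)
u(M) = 1
d(H) = 1/(1 + H) (d(H) = 1/(H + 1) = 1/(1 + H))
1/(812118 - d(-450)) = 1/(812118 - 1/(1 - 450)) = 1/(812118 - 1/(-449)) = 1/(812118 - 1*(-1/449)) = 1/(812118 + 1/449) = 1/(364640983/449) = 449/364640983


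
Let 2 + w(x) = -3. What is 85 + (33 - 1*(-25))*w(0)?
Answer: -205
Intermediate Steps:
w(x) = -5 (w(x) = -2 - 3 = -5)
85 + (33 - 1*(-25))*w(0) = 85 + (33 - 1*(-25))*(-5) = 85 + (33 + 25)*(-5) = 85 + 58*(-5) = 85 - 290 = -205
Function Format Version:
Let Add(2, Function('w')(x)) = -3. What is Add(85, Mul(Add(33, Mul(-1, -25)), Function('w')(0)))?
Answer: -205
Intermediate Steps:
Function('w')(x) = -5 (Function('w')(x) = Add(-2, -3) = -5)
Add(85, Mul(Add(33, Mul(-1, -25)), Function('w')(0))) = Add(85, Mul(Add(33, Mul(-1, -25)), -5)) = Add(85, Mul(Add(33, 25), -5)) = Add(85, Mul(58, -5)) = Add(85, -290) = -205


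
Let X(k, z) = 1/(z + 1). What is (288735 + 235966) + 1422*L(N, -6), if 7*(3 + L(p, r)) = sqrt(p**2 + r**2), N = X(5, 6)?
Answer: 520435 + 1422*sqrt(1765)/49 ≈ 5.2165e+5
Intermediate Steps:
X(k, z) = 1/(1 + z)
N = 1/7 (N = 1/(1 + 6) = 1/7 ≈ 0.14286)
L(p, r) = -3 + sqrt(p**2 + r**2)/7
(288735 + 235966) + 1422*L(N, -6) = (288735 + 235966) + 1422*(-3 + sqrt((1/7)**2 + (-6)**2)/7) = 524701 + 1422*(-3 + sqrt(1/49 + 36)/7) = 524701 + 1422*(-3 + sqrt(1765/49)/7) = 524701 + 1422*(-3 + (sqrt(1765)/7)/7) = 524701 + 1422*(-3 + sqrt(1765)/49) = 524701 + (-4266 + 1422*sqrt(1765)/49) = 520435 + 1422*sqrt(1765)/49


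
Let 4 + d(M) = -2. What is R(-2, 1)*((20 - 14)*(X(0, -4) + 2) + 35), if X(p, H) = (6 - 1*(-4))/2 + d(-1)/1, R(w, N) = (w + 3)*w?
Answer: -82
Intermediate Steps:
d(M) = -6 (d(M) = -4 - 2 = -6)
R(w, N) = w*(3 + w) (R(w, N) = (3 + w)*w = w*(3 + w))
X(p, H) = -1 (X(p, H) = (6 - 1*(-4))/2 - 6/1 = (6 + 4)*(½) - 6*1 = 10*(½) - 6 = 5 - 6 = -1)
R(-2, 1)*((20 - 14)*(X(0, -4) + 2) + 35) = (-2*(3 - 2))*((20 - 14)*(-1 + 2) + 35) = (-2*1)*(6*1 + 35) = -2*(6 + 35) = -2*41 = -82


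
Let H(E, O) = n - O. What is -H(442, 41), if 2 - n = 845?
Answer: 884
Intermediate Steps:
n = -843 (n = 2 - 1*845 = 2 - 845 = -843)
H(E, O) = -843 - O
-H(442, 41) = -(-843 - 1*41) = -(-843 - 41) = -1*(-884) = 884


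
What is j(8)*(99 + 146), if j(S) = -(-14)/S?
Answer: 1715/4 ≈ 428.75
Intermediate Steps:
j(S) = 14/S
j(8)*(99 + 146) = (14/8)*(99 + 146) = (14*(⅛))*245 = (7/4)*245 = 1715/4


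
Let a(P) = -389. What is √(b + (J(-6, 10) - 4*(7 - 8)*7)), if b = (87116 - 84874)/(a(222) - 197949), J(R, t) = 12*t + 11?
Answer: 5*√62542913230/99169 ≈ 12.609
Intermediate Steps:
J(R, t) = 11 + 12*t
b = -1121/99169 (b = (87116 - 84874)/(-389 - 197949) = 2242/(-198338) = 2242*(-1/198338) = -1121/99169 ≈ -0.011304)
√(b + (J(-6, 10) - 4*(7 - 8)*7)) = √(-1121/99169 + ((11 + 12*10) - 4*(7 - 8)*7)) = √(-1121/99169 + ((11 + 120) - 4*(-1)*7)) = √(-1121/99169 + (131 + 4*7)) = √(-1121/99169 + (131 + 28)) = √(-1121/99169 + 159) = √(15766750/99169) = 5*√62542913230/99169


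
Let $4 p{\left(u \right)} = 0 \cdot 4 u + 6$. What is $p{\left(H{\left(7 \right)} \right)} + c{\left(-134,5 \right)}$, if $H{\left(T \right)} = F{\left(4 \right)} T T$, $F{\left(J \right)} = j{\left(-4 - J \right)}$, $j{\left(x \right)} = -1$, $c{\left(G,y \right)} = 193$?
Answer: $\frac{389}{2} \approx 194.5$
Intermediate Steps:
$F{\left(J \right)} = -1$
$H{\left(T \right)} = - T^{2}$ ($H{\left(T \right)} = - T T = - T^{2}$)
$p{\left(u \right)} = \frac{3}{2}$ ($p{\left(u \right)} = \frac{0 \cdot 4 u + 6}{4} = \frac{0 + 6}{4} = \frac{1}{4} \cdot 6 = \frac{3}{2}$)
$p{\left(H{\left(7 \right)} \right)} + c{\left(-134,5 \right)} = \frac{3}{2} + 193 = \frac{389}{2}$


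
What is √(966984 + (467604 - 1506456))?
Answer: 2*I*√17967 ≈ 268.08*I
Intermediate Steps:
√(966984 + (467604 - 1506456)) = √(966984 - 1038852) = √(-71868) = 2*I*√17967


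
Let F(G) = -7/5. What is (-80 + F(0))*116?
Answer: -47212/5 ≈ -9442.4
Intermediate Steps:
F(G) = -7/5 (F(G) = -7*⅕ = -7/5)
(-80 + F(0))*116 = (-80 - 7/5)*116 = -407/5*116 = -47212/5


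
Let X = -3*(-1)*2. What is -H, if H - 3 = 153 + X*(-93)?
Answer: 402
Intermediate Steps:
X = 6 (X = 3*2 = 6)
H = -402 (H = 3 + (153 + 6*(-93)) = 3 + (153 - 558) = 3 - 405 = -402)
-H = -1*(-402) = 402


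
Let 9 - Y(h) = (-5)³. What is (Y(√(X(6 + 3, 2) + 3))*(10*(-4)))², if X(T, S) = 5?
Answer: 28729600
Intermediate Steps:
Y(h) = 134 (Y(h) = 9 - 1*(-5)³ = 9 - 1*(-125) = 9 + 125 = 134)
(Y(√(X(6 + 3, 2) + 3))*(10*(-4)))² = (134*(10*(-4)))² = (134*(-40))² = (-5360)² = 28729600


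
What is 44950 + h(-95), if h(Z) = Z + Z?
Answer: 44760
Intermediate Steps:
h(Z) = 2*Z
44950 + h(-95) = 44950 + 2*(-95) = 44950 - 190 = 44760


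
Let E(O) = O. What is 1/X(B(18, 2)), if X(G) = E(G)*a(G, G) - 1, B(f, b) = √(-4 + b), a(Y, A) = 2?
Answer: -I/(I + 2*√2) ≈ -0.11111 - 0.31427*I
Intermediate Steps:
X(G) = -1 + 2*G (X(G) = G*2 - 1 = 2*G - 1 = -1 + 2*G)
1/X(B(18, 2)) = 1/(-1 + 2*√(-4 + 2)) = 1/(-1 + 2*√(-2)) = 1/(-1 + 2*(I*√2)) = 1/(-1 + 2*I*√2)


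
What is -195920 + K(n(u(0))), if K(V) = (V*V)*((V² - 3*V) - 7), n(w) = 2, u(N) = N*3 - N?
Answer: -195956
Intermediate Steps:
u(N) = 2*N (u(N) = 3*N - N = 2*N)
K(V) = V²*(-7 + V² - 3*V)
-195920 + K(n(u(0))) = -195920 + 2²*(-7 + 2² - 3*2) = -195920 + 4*(-7 + 4 - 6) = -195920 + 4*(-9) = -195920 - 36 = -195956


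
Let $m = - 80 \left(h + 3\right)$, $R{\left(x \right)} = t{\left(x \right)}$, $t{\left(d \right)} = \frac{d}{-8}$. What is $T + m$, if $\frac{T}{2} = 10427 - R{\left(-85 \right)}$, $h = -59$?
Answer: $\frac{101251}{4} \approx 25313.0$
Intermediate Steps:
$t{\left(d \right)} = - \frac{d}{8}$ ($t{\left(d \right)} = d \left(- \frac{1}{8}\right) = - \frac{d}{8}$)
$R{\left(x \right)} = - \frac{x}{8}$
$T = \frac{83331}{4}$ ($T = 2 \left(10427 - \left(- \frac{1}{8}\right) \left(-85\right)\right) = 2 \left(10427 - \frac{85}{8}\right) = 2 \cdot \frac{83331}{8} = \frac{83331}{4} \approx 20833.0$)
$m = 4480$ ($m = - 80 \left(-59 + 3\right) = \left(-80\right) \left(-56\right) = 4480$)
$T + m = \frac{83331}{4} + 4480 = \frac{101251}{4}$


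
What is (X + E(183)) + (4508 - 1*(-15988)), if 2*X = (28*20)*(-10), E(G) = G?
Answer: 17879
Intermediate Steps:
X = -2800 (X = ((28*20)*(-10))/2 = (560*(-10))/2 = (½)*(-5600) = -2800)
(X + E(183)) + (4508 - 1*(-15988)) = (-2800 + 183) + (4508 - 1*(-15988)) = -2617 + (4508 + 15988) = -2617 + 20496 = 17879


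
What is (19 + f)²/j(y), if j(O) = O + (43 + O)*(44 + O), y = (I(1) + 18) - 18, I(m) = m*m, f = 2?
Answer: 63/283 ≈ 0.22261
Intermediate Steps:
I(m) = m²
y = 1 (y = (1² + 18) - 18 = (1 + 18) - 18 = 19 - 18 = 1)
(19 + f)²/j(y) = (19 + 2)²/(1892 + 1² + 88*1) = 21²/(1892 + 1 + 88) = 441/1981 = 441*(1/1981) = 63/283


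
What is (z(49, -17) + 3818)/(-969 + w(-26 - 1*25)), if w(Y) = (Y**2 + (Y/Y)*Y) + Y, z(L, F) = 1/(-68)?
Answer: 28847/11560 ≈ 2.4954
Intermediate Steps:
z(L, F) = -1/68
w(Y) = Y**2 + 2*Y (w(Y) = (Y**2 + 1*Y) + Y = (Y**2 + Y) + Y = (Y + Y**2) + Y = Y**2 + 2*Y)
(z(49, -17) + 3818)/(-969 + w(-26 - 1*25)) = (-1/68 + 3818)/(-969 + (-26 - 1*25)*(2 + (-26 - 1*25))) = 259623/(68*(-969 + (-26 - 25)*(2 + (-26 - 25)))) = 259623/(68*(-969 - 51*(2 - 51))) = 259623/(68*(-969 - 51*(-49))) = 259623/(68*(-969 + 2499)) = (259623/68)/1530 = (259623/68)*(1/1530) = 28847/11560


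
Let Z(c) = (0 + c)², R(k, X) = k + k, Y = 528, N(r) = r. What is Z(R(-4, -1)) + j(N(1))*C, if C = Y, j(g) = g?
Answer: 592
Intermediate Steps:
R(k, X) = 2*k
Z(c) = c²
C = 528
Z(R(-4, -1)) + j(N(1))*C = (2*(-4))² + 1*528 = (-8)² + 528 = 64 + 528 = 592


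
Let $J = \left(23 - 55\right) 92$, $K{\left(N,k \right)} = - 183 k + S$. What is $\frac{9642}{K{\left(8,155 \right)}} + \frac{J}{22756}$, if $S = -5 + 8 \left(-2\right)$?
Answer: $- \frac{12624239}{26914659} \approx -0.46905$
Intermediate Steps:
$S = -21$ ($S = -5 - 16 = -21$)
$K{\left(N,k \right)} = -21 - 183 k$ ($K{\left(N,k \right)} = - 183 k - 21 = -21 - 183 k$)
$J = -2944$ ($J = \left(-32\right) 92 = -2944$)
$\frac{9642}{K{\left(8,155 \right)}} + \frac{J}{22756} = \frac{9642}{-21 - 28365} - \frac{2944}{22756} = \frac{9642}{-21 - 28365} - \frac{736}{5689} = \frac{9642}{-28386} - \frac{736}{5689} = 9642 \left(- \frac{1}{28386}\right) - \frac{736}{5689} = - \frac{1607}{4731} - \frac{736}{5689} = - \frac{12624239}{26914659}$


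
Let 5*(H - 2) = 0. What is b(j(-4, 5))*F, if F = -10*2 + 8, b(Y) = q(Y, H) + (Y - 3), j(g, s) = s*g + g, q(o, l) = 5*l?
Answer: 204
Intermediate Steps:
H = 2 (H = 2 + (⅕)*0 = 2 + 0 = 2)
j(g, s) = g + g*s (j(g, s) = g*s + g = g + g*s)
b(Y) = 7 + Y (b(Y) = 5*2 + (Y - 3) = 10 + (-3 + Y) = 7 + Y)
F = -12 (F = -20 + 8 = -12)
b(j(-4, 5))*F = (7 - 4*(1 + 5))*(-12) = (7 - 4*6)*(-12) = (7 - 24)*(-12) = -17*(-12) = 204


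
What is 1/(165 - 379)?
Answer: -1/214 ≈ -0.0046729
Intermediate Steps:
1/(165 - 379) = 1/(-214) = -1/214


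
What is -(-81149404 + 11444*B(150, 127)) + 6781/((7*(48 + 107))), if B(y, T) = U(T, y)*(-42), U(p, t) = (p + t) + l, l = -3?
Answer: 230938954041/1085 ≈ 2.1285e+8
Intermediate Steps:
U(p, t) = -3 + p + t (U(p, t) = (p + t) - 3 = -3 + p + t)
B(y, T) = 126 - 42*T - 42*y (B(y, T) = (-3 + T + y)*(-42) = 126 - 42*T - 42*y)
-(-81149404 + 11444*B(150, 127)) + 6781/((7*(48 + 107))) = -11444/(1/(-7091 + (126 - 42*127 - 42*150))) + 6781/((7*(48 + 107))) = -11444/(1/(-7091 + (126 - 5334 - 6300))) + 6781/((7*155)) = -11444/(1/(-7091 - 11508)) + 6781/1085 = -11444/(1/(-18599)) + 6781*(1/1085) = -11444/(-1/18599) + 6781/1085 = -11444*(-18599) + 6781/1085 = 212846956 + 6781/1085 = 230938954041/1085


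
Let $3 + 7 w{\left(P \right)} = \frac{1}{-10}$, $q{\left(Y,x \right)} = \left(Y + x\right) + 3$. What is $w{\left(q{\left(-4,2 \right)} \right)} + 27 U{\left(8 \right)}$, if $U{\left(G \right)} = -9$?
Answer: $- \frac{17041}{70} \approx -243.44$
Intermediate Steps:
$q{\left(Y,x \right)} = 3 + Y + x$
$w{\left(P \right)} = - \frac{31}{70}$ ($w{\left(P \right)} = - \frac{3}{7} + \frac{1}{7 \left(-10\right)} = - \frac{3}{7} + \frac{1}{7} \left(- \frac{1}{10}\right) = - \frac{3}{7} - \frac{1}{70} = - \frac{31}{70}$)
$w{\left(q{\left(-4,2 \right)} \right)} + 27 U{\left(8 \right)} = - \frac{31}{70} + 27 \left(-9\right) = - \frac{31}{70} - 243 = - \frac{17041}{70}$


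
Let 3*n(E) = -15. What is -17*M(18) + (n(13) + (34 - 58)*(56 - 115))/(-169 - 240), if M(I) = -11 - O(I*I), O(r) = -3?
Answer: 54213/409 ≈ 132.55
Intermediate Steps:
n(E) = -5 (n(E) = (⅓)*(-15) = -5)
M(I) = -8 (M(I) = -11 - 1*(-3) = -11 + 3 = -8)
-17*M(18) + (n(13) + (34 - 58)*(56 - 115))/(-169 - 240) = -17*(-8) + (-5 + (34 - 58)*(56 - 115))/(-169 - 240) = 136 + (-5 - 24*(-59))/(-409) = 136 + (-5 + 1416)*(-1/409) = 136 + 1411*(-1/409) = 136 - 1411/409 = 54213/409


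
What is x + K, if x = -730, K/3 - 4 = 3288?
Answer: 9146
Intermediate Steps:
K = 9876 (K = 12 + 3*3288 = 12 + 9864 = 9876)
x + K = -730 + 9876 = 9146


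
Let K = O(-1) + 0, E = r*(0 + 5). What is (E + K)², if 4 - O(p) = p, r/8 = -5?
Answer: 38025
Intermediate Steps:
r = -40 (r = 8*(-5) = -40)
O(p) = 4 - p
E = -200 (E = -40*(0 + 5) = -40*5 = -200)
K = 5 (K = (4 - 1*(-1)) + 0 = (4 + 1) + 0 = 5 + 0 = 5)
(E + K)² = (-200 + 5)² = (-195)² = 38025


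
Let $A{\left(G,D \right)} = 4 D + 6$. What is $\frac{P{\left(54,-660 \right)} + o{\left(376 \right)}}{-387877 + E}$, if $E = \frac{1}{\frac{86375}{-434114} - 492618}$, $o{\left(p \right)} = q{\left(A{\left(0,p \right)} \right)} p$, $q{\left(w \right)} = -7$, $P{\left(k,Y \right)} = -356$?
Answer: $\frac{638991140999076}{82948449397120393} \approx 0.0077035$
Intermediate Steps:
$A{\left(G,D \right)} = 6 + 4 D$
$o{\left(p \right)} = - 7 p$
$E = - \frac{434114}{213852456827}$ ($E = \frac{1}{86375 \left(- \frac{1}{434114}\right) - 492618} = \frac{1}{- \frac{86375}{434114} - 492618} = \frac{1}{- \frac{213852456827}{434114}} = - \frac{434114}{213852456827} \approx -2.03 \cdot 10^{-6}$)
$\frac{P{\left(54,-660 \right)} + o{\left(376 \right)}}{-387877 + E} = \frac{-356 - 2632}{-387877 - \frac{434114}{213852456827}} = \frac{-356 - 2632}{- \frac{82948449397120393}{213852456827}} = \left(-2988\right) \left(- \frac{213852456827}{82948449397120393}\right) = \frac{638991140999076}{82948449397120393}$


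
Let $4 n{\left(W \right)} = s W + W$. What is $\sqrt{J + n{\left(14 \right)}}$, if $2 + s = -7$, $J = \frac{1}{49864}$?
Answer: $\frac{i \sqrt{17404917006}}{24932} \approx 5.2915 i$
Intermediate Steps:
$J = \frac{1}{49864} \approx 2.0055 \cdot 10^{-5}$
$s = -9$ ($s = -2 - 7 = -9$)
$n{\left(W \right)} = - 2 W$ ($n{\left(W \right)} = \frac{- 9 W + W}{4} = \frac{\left(-8\right) W}{4} = - 2 W$)
$\sqrt{J + n{\left(14 \right)}} = \sqrt{\frac{1}{49864} - 28} = \sqrt{- \frac{1396191}{49864}} = \frac{i \sqrt{17404917006}}{24932}$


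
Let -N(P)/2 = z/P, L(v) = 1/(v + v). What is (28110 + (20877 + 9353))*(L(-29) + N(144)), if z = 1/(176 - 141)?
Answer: -3760013/3654 ≈ -1029.0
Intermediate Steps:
L(v) = 1/(2*v)
z = 1/35 ≈ 0.028571
N(P) = -2/(35*P)
(28110 + (20877 + 9353))*(L(-29) + N(144)) = (28110 + (20877 + 9353))*((½)/(-29) - 2/35/144) = (28110 + 30230)*((½)*(-1/29) - 2/35*1/144) = 58340*(-1/58 - 1/2520) = 58340*(-1289/73080) = -3760013/3654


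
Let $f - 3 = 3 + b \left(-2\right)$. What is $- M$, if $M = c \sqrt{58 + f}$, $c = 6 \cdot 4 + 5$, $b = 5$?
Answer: $- 87 \sqrt{6} \approx -213.11$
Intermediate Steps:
$f = -4$ ($f = 3 + \left(3 + 5 \left(-2\right)\right) = 3 + \left(3 - 10\right) = 3 - 7 = -4$)
$c = 29$ ($c = 24 + 5 = 29$)
$M = 87 \sqrt{6}$ ($M = 29 \sqrt{58 - 4} = 29 \sqrt{54} = 29 \cdot 3 \sqrt{6} = 87 \sqrt{6} \approx 213.11$)
$- M = - 87 \sqrt{6}$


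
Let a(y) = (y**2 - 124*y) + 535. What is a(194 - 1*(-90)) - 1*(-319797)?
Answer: 365772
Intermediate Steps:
a(y) = 535 + y**2 - 124*y
a(194 - 1*(-90)) - 1*(-319797) = (535 + (194 - 1*(-90))**2 - 124*(194 - 1*(-90))) - 1*(-319797) = (535 + (194 + 90)**2 - 124*(194 + 90)) + 319797 = (535 + 284**2 - 124*284) + 319797 = (535 + 80656 - 35216) + 319797 = 45975 + 319797 = 365772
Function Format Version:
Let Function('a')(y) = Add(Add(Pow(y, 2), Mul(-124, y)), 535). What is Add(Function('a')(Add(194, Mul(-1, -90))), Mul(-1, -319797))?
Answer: 365772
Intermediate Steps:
Function('a')(y) = Add(535, Pow(y, 2), Mul(-124, y))
Add(Function('a')(Add(194, Mul(-1, -90))), Mul(-1, -319797)) = Add(Add(535, Pow(Add(194, Mul(-1, -90)), 2), Mul(-124, Add(194, Mul(-1, -90)))), Mul(-1, -319797)) = Add(Add(535, Pow(Add(194, 90), 2), Mul(-124, Add(194, 90))), 319797) = Add(Add(535, Pow(284, 2), Mul(-124, 284)), 319797) = Add(Add(535, 80656, -35216), 319797) = Add(45975, 319797) = 365772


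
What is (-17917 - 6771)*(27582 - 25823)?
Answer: -43426192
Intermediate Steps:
(-17917 - 6771)*(27582 - 25823) = -24688*1759 = -43426192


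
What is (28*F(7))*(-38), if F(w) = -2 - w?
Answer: 9576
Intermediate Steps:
(28*F(7))*(-38) = (28*(-2 - 1*7))*(-38) = (28*(-2 - 7))*(-38) = (28*(-9))*(-38) = -252*(-38) = 9576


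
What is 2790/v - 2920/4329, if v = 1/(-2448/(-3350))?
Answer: 2955694168/1450215 ≈ 2038.1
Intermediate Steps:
v = 1675/1224 (v = 1/(-2448*(-1/3350)) = 1/(1224/1675) = 1675/1224 ≈ 1.3685)
2790/v - 2920/4329 = 2790/(1675/1224) - 2920/4329 = 2790*(1224/1675) - 2920*1/4329 = 682992/335 - 2920/4329 = 2955694168/1450215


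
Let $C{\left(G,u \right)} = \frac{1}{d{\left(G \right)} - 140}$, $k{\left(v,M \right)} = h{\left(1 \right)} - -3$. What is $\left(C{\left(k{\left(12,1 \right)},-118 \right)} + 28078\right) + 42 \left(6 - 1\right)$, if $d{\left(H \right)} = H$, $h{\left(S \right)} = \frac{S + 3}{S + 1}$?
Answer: $\frac{3818879}{135} \approx 28288.0$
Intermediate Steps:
$h{\left(S \right)} = \frac{3 + S}{1 + S}$
$k{\left(v,M \right)} = 5$ ($k{\left(v,M \right)} = \frac{3 + 1}{1 + 1} - -3 = \frac{1}{2} \cdot 4 + 3 = 2 + 3 = 5$)
$C{\left(G,u \right)} = \frac{1}{-140 + G}$ ($C{\left(G,u \right)} = \frac{1}{G - 140} = \frac{1}{-140 + G}$)
$\left(C{\left(k{\left(12,1 \right)},-118 \right)} + 28078\right) + 42 \left(6 - 1\right) = \left(\frac{1}{-140 + 5} + 28078\right) + 42 \left(6 - 1\right) = \left(\frac{1}{-135} + 28078\right) + 42 \cdot 5 = \left(- \frac{1}{135} + 28078\right) + 210 = \frac{3790529}{135} + 210 = \frac{3818879}{135}$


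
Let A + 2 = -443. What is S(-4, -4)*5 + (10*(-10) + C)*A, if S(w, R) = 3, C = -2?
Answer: 45405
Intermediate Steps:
A = -445 (A = -2 - 443 = -445)
S(-4, -4)*5 + (10*(-10) + C)*A = 3*5 + (10*(-10) - 2)*(-445) = 15 + (-100 - 2)*(-445) = 15 - 102*(-445) = 15 + 45390 = 45405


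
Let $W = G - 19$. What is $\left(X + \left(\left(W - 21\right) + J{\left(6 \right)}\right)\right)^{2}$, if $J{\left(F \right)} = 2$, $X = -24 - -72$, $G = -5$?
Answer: $25$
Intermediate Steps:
$X = 48$ ($X = -24 + 72 = 48$)
$W = -24$ ($W = -5 - 19 = -24$)
$\left(X + \left(\left(W - 21\right) + J{\left(6 \right)}\right)\right)^{2} = \left(48 + \left(\left(-24 - 21\right) + 2\right)\right)^{2} = \left(48 + \left(-45 + 2\right)\right)^{2} = \left(48 - 43\right)^{2} = 5^{2} = 25$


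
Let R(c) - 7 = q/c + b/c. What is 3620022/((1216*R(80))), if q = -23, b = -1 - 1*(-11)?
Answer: 9050055/20786 ≈ 435.39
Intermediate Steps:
b = 10 (b = -1 + 11 = 10)
R(c) = 7 - 13/c (R(c) = 7 + (-23/c + 10/c) = 7 - 13/c)
3620022/((1216*R(80))) = 3620022/((1216*(7 - 13/80))) = 3620022/((1216*(547/80))) = 3620022/(41572/5) = 3620022*(5/41572) = 9050055/20786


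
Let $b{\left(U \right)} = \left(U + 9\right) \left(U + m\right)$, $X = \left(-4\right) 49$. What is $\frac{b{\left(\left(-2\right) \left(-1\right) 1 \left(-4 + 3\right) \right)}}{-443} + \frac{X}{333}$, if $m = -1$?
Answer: $- \frac{79835}{147519} \approx -0.54118$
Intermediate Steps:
$X = -196$
$b{\left(U \right)} = \left(-1 + U\right) \left(9 + U\right)$ ($b{\left(U \right)} = \left(U + 9\right) \left(U - 1\right) = \left(9 + U\right) \left(-1 + U\right) = \left(-1 + U\right) \left(9 + U\right)$)
$\frac{b{\left(\left(-2\right) \left(-1\right) 1 \left(-4 + 3\right) \right)}}{-443} + \frac{X}{333} = \frac{-9 + \left(\left(-2\right) \left(-1\right) 1 \left(-4 + 3\right)\right)^{2} + 8 \left(-2\right) \left(-1\right) 1 \left(-4 + 3\right)}{-443} - \frac{196}{333} = \left(-9 + \left(2 \cdot 1 \left(-1\right)\right)^{2} + 8 \cdot 2 \cdot 1 \left(-1\right)\right) \left(- \frac{1}{443}\right) - \frac{196}{333} = \left(-9 + \left(2 \left(-1\right)\right)^{2} + 8 \cdot 2 \left(-1\right)\right) \left(- \frac{1}{443}\right) - \frac{196}{333} = \left(-9 + \left(-2\right)^{2} + 8 \left(-2\right)\right) \left(- \frac{1}{443}\right) - \frac{196}{333} = \left(-9 + 4 - 16\right) \left(- \frac{1}{443}\right) - \frac{196}{333} = \left(-21\right) \left(- \frac{1}{443}\right) - \frac{196}{333} = \frac{21}{443} - \frac{196}{333} = - \frac{79835}{147519}$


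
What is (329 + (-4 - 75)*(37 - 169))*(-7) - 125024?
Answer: -200323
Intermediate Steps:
(329 + (-4 - 75)*(37 - 169))*(-7) - 125024 = (329 - 79*(-132))*(-7) - 125024 = (329 + 10428)*(-7) - 125024 = 10757*(-7) - 125024 = -75299 - 125024 = -200323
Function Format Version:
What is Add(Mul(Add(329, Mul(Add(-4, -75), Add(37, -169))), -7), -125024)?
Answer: -200323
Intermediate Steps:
Add(Mul(Add(329, Mul(Add(-4, -75), Add(37, -169))), -7), -125024) = Add(Mul(Add(329, Mul(-79, -132)), -7), -125024) = Add(Mul(Add(329, 10428), -7), -125024) = Add(Mul(10757, -7), -125024) = Add(-75299, -125024) = -200323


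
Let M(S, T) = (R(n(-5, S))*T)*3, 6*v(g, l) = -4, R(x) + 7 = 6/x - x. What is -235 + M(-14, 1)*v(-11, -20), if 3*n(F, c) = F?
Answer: -3257/15 ≈ -217.13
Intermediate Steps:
n(F, c) = F/3
R(x) = -7 - x + 6/x (R(x) = -7 + (6/x - x) = -7 + (-x + 6/x) = -7 - x + 6/x)
v(g, l) = -⅔ (v(g, l) = (⅙)*(-4) = -⅔)
M(S, T) = -134*T/5 (M(S, T) = ((-7 - (-5)/3 + 6/(((⅓)*(-5))))*T)*3 = ((-7 - 1*(-5/3) + 6/(-5/3))*T)*3 = ((-7 + 5/3 + 6*(-⅗))*T)*3 = ((-7 + 5/3 - 18/5)*T)*3 = -134*T/15*3 = -134*T/5)
-235 + M(-14, 1)*v(-11, -20) = -235 - 134/5*1*(-⅔) = -235 - 134/5*(-⅔) = -235 + 268/15 = -3257/15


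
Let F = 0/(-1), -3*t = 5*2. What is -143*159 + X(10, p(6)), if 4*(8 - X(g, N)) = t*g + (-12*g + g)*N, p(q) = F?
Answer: -68162/3 ≈ -22721.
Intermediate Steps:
t = -10/3 (t = -5*2/3 = -⅓*10 = -10/3 ≈ -3.3333)
F = 0 (F = 0*(-1) = 0)
p(q) = 0
X(g, N) = 8 + 5*g/6 + 11*N*g/4 (X(g, N) = 8 - (-10*g/3 + (-12*g + g)*N)/4 = 8 - (-10*g/3 + (-11*g)*N)/4 = 8 - (-10*g/3 - 11*N*g)/4 = 8 + (5*g/6 + 11*N*g/4) = 8 + 5*g/6 + 11*N*g/4)
-143*159 + X(10, p(6)) = -143*159 + (8 + (⅚)*10 + (11/4)*0*10) = -22737 + (8 + 25/3 + 0) = -22737 + 49/3 = -68162/3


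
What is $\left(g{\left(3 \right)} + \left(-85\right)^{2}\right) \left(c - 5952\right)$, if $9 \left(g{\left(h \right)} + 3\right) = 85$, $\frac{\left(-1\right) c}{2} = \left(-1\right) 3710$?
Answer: $\frac{95541844}{9} \approx 1.0616 \cdot 10^{7}$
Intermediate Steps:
$c = 7420$ ($c = - 2 \left(\left(-1\right) 3710\right) = \left(-2\right) \left(-3710\right) = 7420$)
$g{\left(h \right)} = \frac{58}{9}$ ($g{\left(h \right)} = -3 + \frac{1}{9} \cdot 85 = -3 + \frac{85}{9} = \frac{58}{9}$)
$\left(g{\left(3 \right)} + \left(-85\right)^{2}\right) \left(c - 5952\right) = \left(\frac{58}{9} + \left(-85\right)^{2}\right) \left(7420 - 5952\right) = \left(\frac{58}{9} + 7225\right) 1468 = \frac{65083}{9} \cdot 1468 = \frac{95541844}{9}$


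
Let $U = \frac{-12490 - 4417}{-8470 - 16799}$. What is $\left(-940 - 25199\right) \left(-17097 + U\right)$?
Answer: $\frac{3764078611618}{8423} \approx 4.4688 \cdot 10^{8}$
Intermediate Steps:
$U = \frac{16907}{25269}$ ($U = - \frac{16907}{-25269} = \left(-16907\right) \left(- \frac{1}{25269}\right) = \frac{16907}{25269} \approx 0.66908$)
$\left(-940 - 25199\right) \left(-17097 + U\right) = \left(-940 - 25199\right) \left(-17097 + \frac{16907}{25269}\right) = \left(-26139\right) \left(- \frac{432007186}{25269}\right) = \frac{3764078611618}{8423}$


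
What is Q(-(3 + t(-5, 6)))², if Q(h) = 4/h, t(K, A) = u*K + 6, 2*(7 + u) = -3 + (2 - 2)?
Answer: 64/10609 ≈ 0.0060326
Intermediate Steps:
u = -17/2 (u = -7 + (-3 + (2 - 2))/2 = -7 + (-3 + 0)/2 = -7 + (½)*(-3) = -7 - 3/2 = -17/2 ≈ -8.5000)
t(K, A) = 6 - 17*K/2 (t(K, A) = -17*K/2 + 6 = 6 - 17*K/2)
Q(-(3 + t(-5, 6)))² = (4/((-(3 + (6 - 17/2*(-5))))))² = (4/((-(3 + (6 + 85/2)))))² = (4/((-(3 + 97/2))))² = (4/((-1*103/2)))² = (4/(-103/2))² = (4*(-2/103))² = (-8/103)² = 64/10609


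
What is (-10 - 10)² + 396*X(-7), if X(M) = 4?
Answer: 1984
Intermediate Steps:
(-10 - 10)² + 396*X(-7) = (-10 - 10)² + 396*4 = (-20)² + 1584 = 400 + 1584 = 1984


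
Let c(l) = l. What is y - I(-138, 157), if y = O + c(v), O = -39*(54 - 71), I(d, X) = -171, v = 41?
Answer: 875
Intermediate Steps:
O = 663 (O = -39*(-17) = 663)
y = 704 (y = 663 + 41 = 704)
y - I(-138, 157) = 704 - 1*(-171) = 704 + 171 = 875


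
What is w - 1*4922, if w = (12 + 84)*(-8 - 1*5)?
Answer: -6170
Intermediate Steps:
w = -1248 (w = 96*(-8 - 5) = 96*(-13) = -1248)
w - 1*4922 = -1248 - 1*4922 = -1248 - 4922 = -6170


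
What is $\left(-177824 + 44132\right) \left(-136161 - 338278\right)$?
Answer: $63428698788$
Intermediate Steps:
$\left(-177824 + 44132\right) \left(-136161 - 338278\right) = \left(-133692\right) \left(-474439\right) = 63428698788$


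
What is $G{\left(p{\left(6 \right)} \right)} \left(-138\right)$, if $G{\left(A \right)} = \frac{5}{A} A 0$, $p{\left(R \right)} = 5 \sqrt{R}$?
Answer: $0$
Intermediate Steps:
$G{\left(A \right)} = 0$ ($G{\left(A \right)} = 5 \cdot 0 = 0$)
$G{\left(p{\left(6 \right)} \right)} \left(-138\right) = 0 \left(-138\right) = 0$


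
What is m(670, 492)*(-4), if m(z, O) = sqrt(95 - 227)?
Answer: -8*I*sqrt(33) ≈ -45.956*I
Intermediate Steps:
m(z, O) = 2*I*sqrt(33) (m(z, O) = sqrt(-132) = 2*I*sqrt(33))
m(670, 492)*(-4) = (2*I*sqrt(33))*(-4) = -8*I*sqrt(33)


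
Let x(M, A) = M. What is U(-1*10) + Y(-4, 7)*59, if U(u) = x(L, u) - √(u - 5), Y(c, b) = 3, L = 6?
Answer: 183 - I*√15 ≈ 183.0 - 3.873*I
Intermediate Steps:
U(u) = 6 - √(-5 + u) (U(u) = 6 - √(u - 5) = 6 - √(-5 + u))
U(-1*10) + Y(-4, 7)*59 = (6 - √(-5 - 1*10)) + 3*59 = (6 - √(-5 - 10)) + 177 = (6 - √(-15)) + 177 = (6 - I*√15) + 177 = 183 - I*√15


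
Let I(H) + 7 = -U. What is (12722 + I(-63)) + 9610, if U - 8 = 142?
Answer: 22175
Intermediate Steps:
U = 150 (U = 8 + 142 = 150)
I(H) = -157 (I(H) = -7 - 1*150 = -7 - 150 = -157)
(12722 + I(-63)) + 9610 = (12722 - 157) + 9610 = 12565 + 9610 = 22175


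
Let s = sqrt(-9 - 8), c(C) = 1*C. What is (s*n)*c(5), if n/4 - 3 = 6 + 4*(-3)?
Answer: -60*I*sqrt(17) ≈ -247.39*I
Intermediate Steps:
c(C) = C
n = -12 (n = 12 + 4*(6 + 4*(-3)) = 12 + 4*(6 - 12) = 12 + 4*(-6) = 12 - 24 = -12)
s = I*sqrt(17) (s = sqrt(-17) = I*sqrt(17) ≈ 4.1231*I)
(s*n)*c(5) = ((I*sqrt(17))*(-12))*5 = -12*I*sqrt(17)*5 = -60*I*sqrt(17)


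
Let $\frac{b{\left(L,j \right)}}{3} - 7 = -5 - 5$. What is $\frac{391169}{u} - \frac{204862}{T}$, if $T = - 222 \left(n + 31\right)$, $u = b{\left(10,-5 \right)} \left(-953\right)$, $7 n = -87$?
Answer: $\frac{3931474493}{41255370} \approx 95.296$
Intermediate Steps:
$n = - \frac{87}{7}$ ($n = \frac{1}{7} \left(-87\right) = - \frac{87}{7} \approx -12.429$)
$b{\left(L,j \right)} = -9$ ($b{\left(L,j \right)} = 21 + 3 \left(-5 - 5\right) = 21 + 3 \left(-10\right) = 21 - 30 = -9$)
$u = 8577$ ($u = \left(-9\right) \left(-953\right) = 8577$)
$T = - \frac{28860}{7}$ ($T = - 222 \left(- \frac{87}{7} + 31\right) = \left(-222\right) \frac{130}{7} = - \frac{28860}{7} \approx -4122.9$)
$\frac{391169}{u} - \frac{204862}{T} = \frac{391169}{8577} - \frac{204862}{- \frac{28860}{7}} = 391169 \cdot \frac{1}{8577} - - \frac{717017}{14430} = \frac{391169}{8577} + \frac{717017}{14430} = \frac{3931474493}{41255370}$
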